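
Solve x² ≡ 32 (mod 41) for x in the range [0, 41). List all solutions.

14, 27

41 ≡ 1 (mod 4), so we find a root by search.
Trying successive values, 14² = 196 ≡ 32 (mod 41). The other root is 41 − 14 = 27.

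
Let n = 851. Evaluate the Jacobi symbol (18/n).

-1

Pull out 2: since 851 ≡ 3 (mod 8), (2/851) = -1.
Reciprocity: 9 ≡ 1 and 851 ≡ 3 (mod 4), so (9/851) = +(851/9).
Reduce top mod 9: now compute (5/9).
Reciprocity: 5 ≡ 1 and 9 ≡ 1 (mod 4), so (5/9) = +(9/5).
Reduce top mod 5: now compute (4/5).
Pull out 2^2: since 5 ≡ 5 (mod 8), (2/5) = -1, so (2/5)^2 = +1.
Reached (1/5) = 1. Collecting the sign flips along the way, the symbol is -1.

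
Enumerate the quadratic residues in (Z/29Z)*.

Square k = 1,…,14 (k and 29−k give the same square):
1²=1, 2²=4, 3²=9, 4²=16, 5²=25, 6²≡7, 7²≡20, 8²≡6, 9²≡23, 10²≡13, 11²≡5, 12²≡28, 13²≡24, 14²≡22 (mod 29).
So the quadratic residues mod 29 are {1, 4, 5, 6, 7, 9, 13, 16, 20, 22, 23, 24, 25, 28}.

1 4 5 6 7 9 13 16 20 22 23 24 25 28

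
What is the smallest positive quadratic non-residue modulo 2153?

3

(2/2153) = +1, so 2 is a residue.
(3/2153) = −1, so 3 is the smallest positive non-residue mod 2153.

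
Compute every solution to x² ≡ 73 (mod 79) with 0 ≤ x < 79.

28, 51

Since 79 ≡ 3 (mod 4), a square root of 73 is 73^((79+1)/4) = 73^20 mod 79.
Repeated squaring: 73^2≡36, 73^4≡32, 73^8≡76, 73^16≡9 (mod 79).
73^20 = 73^(16+4) ≡ 51 (mod 79).
Check: 51² = 2601 ≡ 73 (mod 79). The two roots are 28 and 51.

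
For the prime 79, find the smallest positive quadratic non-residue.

3

(2/79) = +1, so 2 is a residue.
(3/79) = −1, so 3 is the smallest positive non-residue mod 79.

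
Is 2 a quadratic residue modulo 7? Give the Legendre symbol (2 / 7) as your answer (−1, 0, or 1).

1

Pull out 2: since 7 ≡ 7 (mod 8), (2/7) = +1.
Reached (1/7) = 1. Collecting the sign flips along the way, the symbol is +1.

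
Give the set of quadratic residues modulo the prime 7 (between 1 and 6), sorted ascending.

1 2 4

Square k = 1,…,3 (k and 7−k give the same square):
1²=1, 2²=4, 3²≡2 (mod 7).
So the quadratic residues mod 7 are {1, 2, 4}.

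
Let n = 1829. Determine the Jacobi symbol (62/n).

Pull out 2: since 1829 ≡ 5 (mod 8), (2/1829) = -1.
Reciprocity: 31 ≡ 3 and 1829 ≡ 1 (mod 4), so (31/1829) = +(1829/31).
Reduce top mod 31: now compute (0/31).
Top reduces to 0: gcd > 1, so the symbol is 0.

0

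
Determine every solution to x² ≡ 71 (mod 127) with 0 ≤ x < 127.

Since 127 ≡ 3 (mod 4), a square root of 71 is 71^((127+1)/4) = 71^32 mod 127.
Repeated squaring: 71^2≡88, 71^4≡124, 71^8≡9, 71^16≡81, 71^32≡84 (mod 127).
71^32 = 71^(32) ≡ 84 (mod 127).
Check: 84² = 7056 ≡ 71 (mod 127). The two roots are 43 and 84.

43, 84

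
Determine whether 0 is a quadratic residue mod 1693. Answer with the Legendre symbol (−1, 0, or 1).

Top reduces to 0: gcd > 1, so the symbol is 0.

0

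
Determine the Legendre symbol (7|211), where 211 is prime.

Euler's criterion: (7/211) ≡ 7^105 (mod 211).
7^2 ≡ 49 (mod 211)
7^4 ≡ 80 (mod 211)
7^8 ≡ 70 (mod 211)
7^16 ≡ 47 (mod 211)
7^32 ≡ 99 (mod 211)
7^64 ≡ 95 (mod 211)
7^105 = 7^(64+32+8+1) ≡ 210 (mod 211).
Result is 210 ≡ −1, so (7/211) = −1.

-1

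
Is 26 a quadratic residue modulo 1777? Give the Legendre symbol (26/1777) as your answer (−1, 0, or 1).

Pull out 2: since 1777 ≡ 1 (mod 8), (2/1777) = +1.
Reciprocity: 13 ≡ 1 and 1777 ≡ 1 (mod 4), so (13/1777) = +(1777/13).
Reduce top mod 13: now compute (9/13).
Reciprocity: 9 ≡ 1 and 13 ≡ 1 (mod 4), so (9/13) = +(13/9).
Reduce top mod 9: now compute (4/9).
Pull out 2^2: since 9 ≡ 1 (mod 8), (2/9) = +1, so (2/9)^2 = +1.
Reached (1/9) = 1. Collecting the sign flips along the way, the symbol is +1.

1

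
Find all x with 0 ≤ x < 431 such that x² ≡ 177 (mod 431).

Since 431 ≡ 3 (mod 4), a square root of 177 is 177^((431+1)/4) = 177^108 mod 431.
Repeated squaring: 177^2≡297, 177^4≡285, 177^8≡197, 177^16≡19, 177^32≡361, 177^64≡159 (mod 431).
177^108 = 177^(64+32+8+4) ≡ 120 (mod 431).
Check: 120² = 14400 ≡ 177 (mod 431). The two roots are 120 and 311.

120, 311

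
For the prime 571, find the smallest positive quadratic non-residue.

(2/571) = −1, so 2 is the smallest positive non-residue mod 571.

2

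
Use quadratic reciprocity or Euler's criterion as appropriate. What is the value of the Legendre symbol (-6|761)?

First reduce: -6 ≡ 755 (mod 761).
Reciprocity: 755 ≡ 3 and 761 ≡ 1 (mod 4), so (755/761) = +(761/755).
Reduce top mod 755: now compute (6/755).
Pull out 2: since 755 ≡ 3 (mod 8), (2/755) = -1.
Reciprocity: 3 ≡ 3 and 755 ≡ 3 (mod 4), so (3/755) = −(755/3).
Reduce top mod 3: now compute (2/3).
Pull out 2: since 3 ≡ 3 (mod 8), (2/3) = -1.
Reached (1/3) = 1. Collecting the sign flips along the way, the symbol is -1.

-1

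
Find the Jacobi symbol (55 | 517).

Reciprocity: 55 ≡ 3 and 517 ≡ 1 (mod 4), so (55/517) = +(517/55).
Reduce top mod 55: now compute (22/55).
Pull out 2: since 55 ≡ 7 (mod 8), (2/55) = +1.
Reciprocity: 11 ≡ 3 and 55 ≡ 3 (mod 4), so (11/55) = −(55/11).
Reduce top mod 11: now compute (0/11).
Top reduces to 0: gcd > 1, so the symbol is 0.

0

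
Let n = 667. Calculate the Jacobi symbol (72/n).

-1

Pull out 2^3: since 667 ≡ 3 (mod 8), (2/667) = -1, so (2/667)^3 = -1.
Reciprocity: 9 ≡ 1 and 667 ≡ 3 (mod 4), so (9/667) = +(667/9).
Reduce top mod 9: now compute (1/9).
Reached (1/9) = 1. Collecting the sign flips along the way, the symbol is -1.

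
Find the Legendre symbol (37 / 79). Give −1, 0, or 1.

Euler's criterion: (37/79) ≡ 37^39 (mod 79).
37^2 ≡ 26 (mod 79)
37^4 ≡ 44 (mod 79)
37^8 ≡ 40 (mod 79)
37^16 ≡ 20 (mod 79)
37^32 ≡ 5 (mod 79)
37^39 = 37^(32+4+2+1) ≡ 78 (mod 79).
Result is 78 ≡ −1, so (37/79) = −1.

-1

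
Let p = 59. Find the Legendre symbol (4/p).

1

Pull out 2^2: since 59 ≡ 3 (mod 8), (2/59) = -1, so (2/59)^2 = +1.
Reached (1/59) = 1. Collecting the sign flips along the way, the symbol is +1.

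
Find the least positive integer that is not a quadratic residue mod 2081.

(2/2081) = +1, so 2 is a residue.
(3/2081) = −1, so 3 is the smallest positive non-residue mod 2081.

3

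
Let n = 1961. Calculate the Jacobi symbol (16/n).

Pull out 2^4: since 1961 ≡ 1 (mod 8), (2/1961) = +1, so (2/1961)^4 = +1.
Reached (1/1961) = 1. Collecting the sign flips along the way, the symbol is +1.

1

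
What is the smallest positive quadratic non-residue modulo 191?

7

(2/191) = +1, so 2 is a residue.
(3/191) = +1, so 3 is a residue.
(4/191) = +1, so 4 is a residue.
(5/191) = +1, so 5 is a residue.
(6/191) = +1, so 6 is a residue.
(7/191) = −1, so 7 is the smallest positive non-residue mod 191.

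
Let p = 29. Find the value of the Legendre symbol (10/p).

-1

Pull out 2: since 29 ≡ 5 (mod 8), (2/29) = -1.
Reciprocity: 5 ≡ 1 and 29 ≡ 1 (mod 4), so (5/29) = +(29/5).
Reduce top mod 5: now compute (4/5).
Pull out 2^2: since 5 ≡ 5 (mod 8), (2/5) = -1, so (2/5)^2 = +1.
Reached (1/5) = 1. Collecting the sign flips along the way, the symbol is -1.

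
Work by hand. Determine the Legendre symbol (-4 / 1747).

-1

First reduce: -4 ≡ 1743 (mod 1747).
Reciprocity: 1743 ≡ 3 and 1747 ≡ 3 (mod 4), so (1743/1747) = −(1747/1743).
Reduce top mod 1743: now compute (4/1743).
Pull out 2^2: since 1743 ≡ 7 (mod 8), (2/1743) = +1, so (2/1743)^2 = +1.
Reached (1/1743) = 1. Collecting the sign flips along the way, the symbol is -1.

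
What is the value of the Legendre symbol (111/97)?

-1

First reduce: 111 ≡ 14 (mod 97).
Pull out 2: since 97 ≡ 1 (mod 8), (2/97) = +1.
Reciprocity: 7 ≡ 3 and 97 ≡ 1 (mod 4), so (7/97) = +(97/7).
Reduce top mod 7: now compute (6/7).
Pull out 2: since 7 ≡ 7 (mod 8), (2/7) = +1.
Reciprocity: 3 ≡ 3 and 7 ≡ 3 (mod 4), so (3/7) = −(7/3).
Reduce top mod 3: now compute (1/3).
Reached (1/3) = 1. Collecting the sign flips along the way, the symbol is -1.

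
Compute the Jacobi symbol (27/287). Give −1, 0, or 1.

1

Reciprocity: 27 ≡ 3 and 287 ≡ 3 (mod 4), so (27/287) = −(287/27).
Reduce top mod 27: now compute (17/27).
Reciprocity: 17 ≡ 1 and 27 ≡ 3 (mod 4), so (17/27) = +(27/17).
Reduce top mod 17: now compute (10/17).
Pull out 2: since 17 ≡ 1 (mod 8), (2/17) = +1.
Reciprocity: 5 ≡ 1 and 17 ≡ 1 (mod 4), so (5/17) = +(17/5).
Reduce top mod 5: now compute (2/5).
Pull out 2: since 5 ≡ 5 (mod 8), (2/5) = -1.
Reached (1/5) = 1. Collecting the sign flips along the way, the symbol is +1.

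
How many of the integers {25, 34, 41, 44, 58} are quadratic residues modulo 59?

(25/59) = +1 → QR.
(34/59) = -1 → non-residue.
(41/59) = +1 → QR.
(44/59) = -1 → non-residue.
(58/59) = -1 → non-residue.
Total quadratic residues among the 5: 2.

2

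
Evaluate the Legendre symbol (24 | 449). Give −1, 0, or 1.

Euler's criterion: (24/449) ≡ 24^224 (mod 449).
24^2 ≡ 127 (mod 449)
24^4 ≡ 414 (mod 449)
24^8 ≡ 327 (mod 449)
24^16 ≡ 67 (mod 449)
24^32 ≡ 448 (mod 449)
24^64 ≡ 1 (mod 449)
24^128 ≡ 1 (mod 449)
24^224 = 24^(128+64+32) ≡ 448 (mod 449).
Result is 448 ≡ −1, so (24/449) = −1.

-1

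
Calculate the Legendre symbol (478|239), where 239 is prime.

0

First reduce: 478 ≡ 0 (mod 239).
Top reduces to 0: gcd > 1, so the symbol is 0.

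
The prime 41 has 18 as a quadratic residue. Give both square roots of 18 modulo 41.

41 ≡ 1 (mod 4), so we find a root by search.
Trying successive values, 10² = 100 ≡ 18 (mod 41). The other root is 41 − 10 = 31.

10, 31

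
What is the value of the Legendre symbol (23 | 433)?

-1

Reciprocity: 23 ≡ 3 and 433 ≡ 1 (mod 4), so (23/433) = +(433/23).
Reduce top mod 23: now compute (19/23).
Reciprocity: 19 ≡ 3 and 23 ≡ 3 (mod 4), so (19/23) = −(23/19).
Reduce top mod 19: now compute (4/19).
Pull out 2^2: since 19 ≡ 3 (mod 8), (2/19) = -1, so (2/19)^2 = +1.
Reached (1/19) = 1. Collecting the sign flips along the way, the symbol is -1.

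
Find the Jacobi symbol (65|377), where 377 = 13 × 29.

0

Reciprocity: 65 ≡ 1 and 377 ≡ 1 (mod 4), so (65/377) = +(377/65).
Reduce top mod 65: now compute (52/65).
Pull out 2^2: since 65 ≡ 1 (mod 8), (2/65) = +1, so (2/65)^2 = +1.
Reciprocity: 13 ≡ 1 and 65 ≡ 1 (mod 4), so (13/65) = +(65/13).
Reduce top mod 13: now compute (0/13).
Top reduces to 0: gcd > 1, so the symbol is 0.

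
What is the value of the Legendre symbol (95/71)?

1

First reduce: 95 ≡ 24 (mod 71).
Pull out 2^3: since 71 ≡ 7 (mod 8), (2/71) = +1, so (2/71)^3 = +1.
Reciprocity: 3 ≡ 3 and 71 ≡ 3 (mod 4), so (3/71) = −(71/3).
Reduce top mod 3: now compute (2/3).
Pull out 2: since 3 ≡ 3 (mod 8), (2/3) = -1.
Reached (1/3) = 1. Collecting the sign flips along the way, the symbol is +1.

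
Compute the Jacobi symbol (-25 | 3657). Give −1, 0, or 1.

1

First reduce: -25 ≡ 3632 (mod 3657).
Pull out 2^4: since 3657 ≡ 1 (mod 8), (2/3657) = +1, so (2/3657)^4 = +1.
Reciprocity: 227 ≡ 3 and 3657 ≡ 1 (mod 4), so (227/3657) = +(3657/227).
Reduce top mod 227: now compute (25/227).
Reciprocity: 25 ≡ 1 and 227 ≡ 3 (mod 4), so (25/227) = +(227/25).
Reduce top mod 25: now compute (2/25).
Pull out 2: since 25 ≡ 1 (mod 8), (2/25) = +1.
Reached (1/25) = 1. Collecting the sign flips along the way, the symbol is +1.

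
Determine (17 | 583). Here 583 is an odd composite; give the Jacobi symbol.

Reciprocity: 17 ≡ 1 and 583 ≡ 3 (mod 4), so (17/583) = +(583/17).
Reduce top mod 17: now compute (5/17).
Reciprocity: 5 ≡ 1 and 17 ≡ 1 (mod 4), so (5/17) = +(17/5).
Reduce top mod 5: now compute (2/5).
Pull out 2: since 5 ≡ 5 (mod 8), (2/5) = -1.
Reached (1/5) = 1. Collecting the sign flips along the way, the symbol is -1.

-1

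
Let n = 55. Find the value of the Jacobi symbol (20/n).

0

Pull out 2^2: since 55 ≡ 7 (mod 8), (2/55) = +1, so (2/55)^2 = +1.
Reciprocity: 5 ≡ 1 and 55 ≡ 3 (mod 4), so (5/55) = +(55/5).
Reduce top mod 5: now compute (0/5).
Top reduces to 0: gcd > 1, so the symbol is 0.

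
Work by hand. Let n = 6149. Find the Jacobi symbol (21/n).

Reciprocity: 21 ≡ 1 and 6149 ≡ 1 (mod 4), so (21/6149) = +(6149/21).
Reduce top mod 21: now compute (17/21).
Reciprocity: 17 ≡ 1 and 21 ≡ 1 (mod 4), so (17/21) = +(21/17).
Reduce top mod 17: now compute (4/17).
Pull out 2^2: since 17 ≡ 1 (mod 8), (2/17) = +1, so (2/17)^2 = +1.
Reached (1/17) = 1. Collecting the sign flips along the way, the symbol is +1.

1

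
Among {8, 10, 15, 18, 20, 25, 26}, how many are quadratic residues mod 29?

2

(8/29) = -1 → non-residue.
(10/29) = -1 → non-residue.
(15/29) = -1 → non-residue.
(18/29) = -1 → non-residue.
(20/29) = +1 → QR.
(25/29) = +1 → QR.
(26/29) = -1 → non-residue.
Total quadratic residues among the 7: 2.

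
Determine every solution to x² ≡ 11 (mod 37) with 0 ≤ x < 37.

14, 23

37 ≡ 1 (mod 4), so we find a root by search.
Trying successive values, 14² = 196 ≡ 11 (mod 37). The other root is 37 − 14 = 23.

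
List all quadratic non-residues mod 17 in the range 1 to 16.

3 5 6 7 10 11 12 14

Square k = 1,…,8 (k and 17−k give the same square):
1²=1, 2²=4, 3²=9, 4²=16, 5²≡8, 6²≡2, 7²≡15, 8²≡13 (mod 17).
The residues are {1, 2, 4, 8, 9, 13, 15, 16}; the non-residues are the remaining 8 nonzero classes.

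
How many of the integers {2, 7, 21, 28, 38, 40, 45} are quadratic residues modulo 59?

(2/59) = -1 → non-residue.
(7/59) = +1 → QR.
(21/59) = +1 → QR.
(28/59) = +1 → QR.
(38/59) = -1 → non-residue.
(40/59) = -1 → non-residue.
(45/59) = +1 → QR.
Total quadratic residues among the 7: 4.

4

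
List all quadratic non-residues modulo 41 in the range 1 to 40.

Square k = 1,…,20 (k and 41−k give the same square):
1²=1, 2²=4, 3²=9, 4²=16, 5²=25, 6²=36, 7²≡8, 8²≡23, 9²≡40, 10²≡18, 11²≡39, 12²≡21, 13²≡5, 14²≡32, 15²≡20, 16²≡10, 17²≡2, 18²≡37, 19²≡33, 20²≡31 (mod 41).
The residues are {1, 2, 4, 5, 8, 9, 10, 16, 18, 20, 21, 23, 25, 31, 32, 33, 36, 37, 39, 40}; the non-residues are the remaining 20 nonzero classes.

3, 6, 7, 11, 12, 13, 14, 15, 17, 19, 22, 24, 26, 27, 28, 29, 30, 34, 35, 38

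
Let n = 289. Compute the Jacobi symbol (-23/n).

1

First reduce: -23 ≡ 266 (mod 289).
Pull out 2: since 289 ≡ 1 (mod 8), (2/289) = +1.
Reciprocity: 133 ≡ 1 and 289 ≡ 1 (mod 4), so (133/289) = +(289/133).
Reduce top mod 133: now compute (23/133).
Reciprocity: 23 ≡ 3 and 133 ≡ 1 (mod 4), so (23/133) = +(133/23).
Reduce top mod 23: now compute (18/23).
Pull out 2: since 23 ≡ 7 (mod 8), (2/23) = +1.
Reciprocity: 9 ≡ 1 and 23 ≡ 3 (mod 4), so (9/23) = +(23/9).
Reduce top mod 9: now compute (5/9).
Reciprocity: 5 ≡ 1 and 9 ≡ 1 (mod 4), so (5/9) = +(9/5).
Reduce top mod 5: now compute (4/5).
Pull out 2^2: since 5 ≡ 5 (mod 8), (2/5) = -1, so (2/5)^2 = +1.
Reached (1/5) = 1. Collecting the sign flips along the way, the symbol is +1.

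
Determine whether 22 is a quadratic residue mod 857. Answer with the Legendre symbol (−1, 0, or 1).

-1

Euler's criterion: (22/857) ≡ 22^428 (mod 857).
22^2 ≡ 484 (mod 857)
22^4 ≡ 295 (mod 857)
22^8 ≡ 468 (mod 857)
22^16 ≡ 489 (mod 857)
22^32 ≡ 18 (mod 857)
22^64 ≡ 324 (mod 857)
22^128 ≡ 422 (mod 857)
22^256 ≡ 685 (mod 857)
22^428 = 22^(256+128+32+8+4) ≡ 856 (mod 857).
Result is 856 ≡ −1, so (22/857) = −1.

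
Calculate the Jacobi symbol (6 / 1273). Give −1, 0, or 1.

Pull out 2: since 1273 ≡ 1 (mod 8), (2/1273) = +1.
Reciprocity: 3 ≡ 3 and 1273 ≡ 1 (mod 4), so (3/1273) = +(1273/3).
Reduce top mod 3: now compute (1/3).
Reached (1/3) = 1. Collecting the sign flips along the way, the symbol is +1.

1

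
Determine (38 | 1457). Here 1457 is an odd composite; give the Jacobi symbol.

Pull out 2: since 1457 ≡ 1 (mod 8), (2/1457) = +1.
Reciprocity: 19 ≡ 3 and 1457 ≡ 1 (mod 4), so (19/1457) = +(1457/19).
Reduce top mod 19: now compute (13/19).
Reciprocity: 13 ≡ 1 and 19 ≡ 3 (mod 4), so (13/19) = +(19/13).
Reduce top mod 13: now compute (6/13).
Pull out 2: since 13 ≡ 5 (mod 8), (2/13) = -1.
Reciprocity: 3 ≡ 3 and 13 ≡ 1 (mod 4), so (3/13) = +(13/3).
Reduce top mod 3: now compute (1/3).
Reached (1/3) = 1. Collecting the sign flips along the way, the symbol is -1.

-1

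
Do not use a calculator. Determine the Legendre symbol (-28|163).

Euler's criterion: (-28/163) ≡ 135^81 (mod 163).
135^2 ≡ 132 (mod 163)
135^4 ≡ 146 (mod 163)
135^8 ≡ 126 (mod 163)
135^16 ≡ 65 (mod 163)
135^32 ≡ 150 (mod 163)
135^64 ≡ 6 (mod 163)
135^81 = 135^(64+16+1) ≡ 1 (mod 163).
Result is 1, so (-28/163) = 1.

1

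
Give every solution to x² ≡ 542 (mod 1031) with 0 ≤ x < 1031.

403, 628

Since 1031 ≡ 3 (mod 4), a square root of 542 is 542^((1031+1)/4) = 542^258 mod 1031.
Repeated squaring: 542^2≡960, 542^4≡917, 542^8≡624, 542^16≡689, 542^32≡461, 542^64≡135, 542^128≡698, 542^256≡572 (mod 1031).
542^258 = 542^(256+2) ≡ 628 (mod 1031).
Check: 628² = 394384 ≡ 542 (mod 1031). The two roots are 403 and 628.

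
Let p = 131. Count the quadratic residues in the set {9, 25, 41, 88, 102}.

4

(9/131) = +1 → QR.
(25/131) = +1 → QR.
(41/131) = +1 → QR.
(88/131) = -1 → non-residue.
(102/131) = +1 → QR.
Total quadratic residues among the 5: 4.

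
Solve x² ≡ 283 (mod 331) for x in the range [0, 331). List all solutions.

Since 331 ≡ 3 (mod 4), a square root of 283 is 283^((331+1)/4) = 283^83 mod 331.
Repeated squaring: 283^2≡318, 283^4≡169, 283^8≡95, 283^16≡88, 283^32≡131, 283^64≡280 (mod 331).
283^83 = 283^(64+16+2+1) ≡ 79 (mod 331).
Check: 79² = 6241 ≡ 283 (mod 331). The two roots are 79 and 252.

79, 252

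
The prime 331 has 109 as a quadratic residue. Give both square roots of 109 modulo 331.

Since 331 ≡ 3 (mod 4), a square root of 109 is 109^((331+1)/4) = 109^83 mod 331.
Repeated squaring: 109^2≡296, 109^4≡232, 109^8≡202, 109^16≡91, 109^32≡6, 109^64≡36 (mod 331).
109^83 = 109^(64+16+2+1) ≡ 289 (mod 331).
Check: 289² = 83521 ≡ 109 (mod 331). The two roots are 42 and 289.

42, 289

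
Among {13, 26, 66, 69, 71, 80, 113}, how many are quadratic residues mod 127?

5

(13/127) = +1 → QR.
(26/127) = +1 → QR.
(66/127) = -1 → non-residue.
(69/127) = +1 → QR.
(71/127) = +1 → QR.
(80/127) = -1 → non-residue.
(113/127) = +1 → QR.
Total quadratic residues among the 7: 5.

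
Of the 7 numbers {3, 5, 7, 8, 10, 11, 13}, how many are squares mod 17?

2

(3/17) = -1 → non-residue.
(5/17) = -1 → non-residue.
(7/17) = -1 → non-residue.
(8/17) = +1 → QR.
(10/17) = -1 → non-residue.
(11/17) = -1 → non-residue.
(13/17) = +1 → QR.
Total quadratic residues among the 7: 2.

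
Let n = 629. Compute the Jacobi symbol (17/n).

0

Reciprocity: 17 ≡ 1 and 629 ≡ 1 (mod 4), so (17/629) = +(629/17).
Reduce top mod 17: now compute (0/17).
Top reduces to 0: gcd > 1, so the symbol is 0.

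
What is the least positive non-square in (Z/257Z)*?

(2/257) = +1, so 2 is a residue.
(3/257) = −1, so 3 is the smallest positive non-residue mod 257.

3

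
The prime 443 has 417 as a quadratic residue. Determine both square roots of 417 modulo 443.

204, 239

Since 443 ≡ 3 (mod 4), a square root of 417 is 417^((443+1)/4) = 417^111 mod 443.
Repeated squaring: 417^2≡233, 417^4≡243, 417^8≡130, 417^16≡66, 417^32≡369, 417^64≡160 (mod 443).
417^111 = 417^(64+32+8+4+2+1) ≡ 204 (mod 443).
Check: 204² = 41616 ≡ 417 (mod 443). The two roots are 204 and 239.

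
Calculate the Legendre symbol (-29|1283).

-1

First reduce: -29 ≡ 1254 (mod 1283).
Pull out 2: since 1283 ≡ 3 (mod 8), (2/1283) = -1.
Reciprocity: 627 ≡ 3 and 1283 ≡ 3 (mod 4), so (627/1283) = −(1283/627).
Reduce top mod 627: now compute (29/627).
Reciprocity: 29 ≡ 1 and 627 ≡ 3 (mod 4), so (29/627) = +(627/29).
Reduce top mod 29: now compute (18/29).
Pull out 2: since 29 ≡ 5 (mod 8), (2/29) = -1.
Reciprocity: 9 ≡ 1 and 29 ≡ 1 (mod 4), so (9/29) = +(29/9).
Reduce top mod 9: now compute (2/9).
Pull out 2: since 9 ≡ 1 (mod 8), (2/9) = +1.
Reached (1/9) = 1. Collecting the sign flips along the way, the symbol is -1.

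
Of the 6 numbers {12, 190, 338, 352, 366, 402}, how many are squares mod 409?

2

(12/409) = +1 → QR.
(190/409) = -1 → non-residue.
(338/409) = +1 → QR.
(352/409) = -1 → non-residue.
(366/409) = -1 → non-residue.
(402/409) = -1 → non-residue.
Total quadratic residues among the 6: 2.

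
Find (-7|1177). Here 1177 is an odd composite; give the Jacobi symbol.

First reduce: -7 ≡ 1170 (mod 1177).
Pull out 2: since 1177 ≡ 1 (mod 8), (2/1177) = +1.
Reciprocity: 585 ≡ 1 and 1177 ≡ 1 (mod 4), so (585/1177) = +(1177/585).
Reduce top mod 585: now compute (7/585).
Reciprocity: 7 ≡ 3 and 585 ≡ 1 (mod 4), so (7/585) = +(585/7).
Reduce top mod 7: now compute (4/7).
Pull out 2^2: since 7 ≡ 7 (mod 8), (2/7) = +1, so (2/7)^2 = +1.
Reached (1/7) = 1. Collecting the sign flips along the way, the symbol is +1.

1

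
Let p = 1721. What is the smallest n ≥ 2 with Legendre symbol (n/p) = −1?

3

(2/1721) = +1, so 2 is a residue.
(3/1721) = −1, so 3 is the smallest positive non-residue mod 1721.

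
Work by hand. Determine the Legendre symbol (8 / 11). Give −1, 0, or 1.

Pull out 2^3: since 11 ≡ 3 (mod 8), (2/11) = -1, so (2/11)^3 = -1.
Reached (1/11) = 1. Collecting the sign flips along the way, the symbol is -1.

-1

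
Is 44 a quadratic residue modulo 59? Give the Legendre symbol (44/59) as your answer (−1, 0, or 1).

-1

Pull out 2^2: since 59 ≡ 3 (mod 8), (2/59) = -1, so (2/59)^2 = +1.
Reciprocity: 11 ≡ 3 and 59 ≡ 3 (mod 4), so (11/59) = −(59/11).
Reduce top mod 11: now compute (4/11).
Pull out 2^2: since 11 ≡ 3 (mod 8), (2/11) = -1, so (2/11)^2 = +1.
Reached (1/11) = 1. Collecting the sign flips along the way, the symbol is -1.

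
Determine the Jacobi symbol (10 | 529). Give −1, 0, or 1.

1

Pull out 2: since 529 ≡ 1 (mod 8), (2/529) = +1.
Reciprocity: 5 ≡ 1 and 529 ≡ 1 (mod 4), so (5/529) = +(529/5).
Reduce top mod 5: now compute (4/5).
Pull out 2^2: since 5 ≡ 5 (mod 8), (2/5) = -1, so (2/5)^2 = +1.
Reached (1/5) = 1. Collecting the sign flips along the way, the symbol is +1.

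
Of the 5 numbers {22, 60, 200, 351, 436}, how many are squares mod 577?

2

(22/577) = +1 → QR.
(60/577) = -1 → non-residue.
(200/577) = +1 → QR.
(351/577) = -1 → non-residue.
(436/577) = -1 → non-residue.
Total quadratic residues among the 5: 2.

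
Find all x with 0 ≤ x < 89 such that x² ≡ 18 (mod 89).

14, 75

89 ≡ 1 (mod 4), so we find a root by search.
Trying successive values, 14² = 196 ≡ 18 (mod 89). The other root is 89 − 14 = 75.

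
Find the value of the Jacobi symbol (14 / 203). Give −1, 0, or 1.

Pull out 2: since 203 ≡ 3 (mod 8), (2/203) = -1.
Reciprocity: 7 ≡ 3 and 203 ≡ 3 (mod 4), so (7/203) = −(203/7).
Reduce top mod 7: now compute (0/7).
Top reduces to 0: gcd > 1, so the symbol is 0.

0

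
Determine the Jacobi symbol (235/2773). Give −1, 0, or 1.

0

Reciprocity: 235 ≡ 3 and 2773 ≡ 1 (mod 4), so (235/2773) = +(2773/235).
Reduce top mod 235: now compute (188/235).
Pull out 2^2: since 235 ≡ 3 (mod 8), (2/235) = -1, so (2/235)^2 = +1.
Reciprocity: 47 ≡ 3 and 235 ≡ 3 (mod 4), so (47/235) = −(235/47).
Reduce top mod 47: now compute (0/47).
Top reduces to 0: gcd > 1, so the symbol is 0.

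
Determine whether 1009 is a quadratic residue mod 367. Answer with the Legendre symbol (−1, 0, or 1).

-1

Euler's criterion: (1009/367) ≡ 275^183 (mod 367).
275^2 ≡ 23 (mod 367)
275^4 ≡ 162 (mod 367)
275^8 ≡ 187 (mod 367)
275^16 ≡ 104 (mod 367)
275^32 ≡ 173 (mod 367)
275^64 ≡ 202 (mod 367)
275^128 ≡ 67 (mod 367)
275^183 = 275^(128+32+16+4+2+1) ≡ 366 (mod 367).
Result is 366 ≡ −1, so (1009/367) = −1.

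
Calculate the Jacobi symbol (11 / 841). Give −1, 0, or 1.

Reciprocity: 11 ≡ 3 and 841 ≡ 1 (mod 4), so (11/841) = +(841/11).
Reduce top mod 11: now compute (5/11).
Reciprocity: 5 ≡ 1 and 11 ≡ 3 (mod 4), so (5/11) = +(11/5).
Reduce top mod 5: now compute (1/5).
Reached (1/5) = 1. Collecting the sign flips along the way, the symbol is +1.

1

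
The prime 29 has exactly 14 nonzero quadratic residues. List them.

1, 4, 5, 6, 7, 9, 13, 16, 20, 22, 23, 24, 25, 28

Square k = 1,…,14 (k and 29−k give the same square):
1²=1, 2²=4, 3²=9, 4²=16, 5²=25, 6²≡7, 7²≡20, 8²≡6, 9²≡23, 10²≡13, 11²≡5, 12²≡28, 13²≡24, 14²≡22 (mod 29).
So the quadratic residues mod 29 are {1, 4, 5, 6, 7, 9, 13, 16, 20, 22, 23, 24, 25, 28}.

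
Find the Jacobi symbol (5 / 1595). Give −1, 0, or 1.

Reciprocity: 5 ≡ 1 and 1595 ≡ 3 (mod 4), so (5/1595) = +(1595/5).
Reduce top mod 5: now compute (0/5).
Top reduces to 0: gcd > 1, so the symbol is 0.

0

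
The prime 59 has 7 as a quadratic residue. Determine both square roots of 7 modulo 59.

Since 59 ≡ 3 (mod 4), a square root of 7 is 7^((59+1)/4) = 7^15 mod 59.
Repeated squaring: 7^2≡49, 7^4≡41, 7^8≡29 (mod 59).
7^15 = 7^(8+4+2+1) ≡ 19 (mod 59).
Check: 19² = 361 ≡ 7 (mod 59). The two roots are 19 and 40.

19, 40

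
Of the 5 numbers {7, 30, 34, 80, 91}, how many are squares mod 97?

(7/97) = -1 → non-residue.
(30/97) = -1 → non-residue.
(34/97) = -1 → non-residue.
(80/97) = -1 → non-residue.
(91/97) = +1 → QR.
Total quadratic residues among the 5: 1.

1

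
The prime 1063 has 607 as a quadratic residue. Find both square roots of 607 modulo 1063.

Since 1063 ≡ 3 (mod 4), a square root of 607 is 607^((1063+1)/4) = 607^266 mod 1063.
Repeated squaring: 607^2≡651, 607^4≡727, 607^8≡218, 607^16≡752, 607^32≡1051, 607^64≡144, 607^128≡539, 607^256≡322 (mod 1063).
607^266 = 607^(256+8+2) ≡ 289 (mod 1063).
Check: 289² = 83521 ≡ 607 (mod 1063). The two roots are 289 and 774.

289, 774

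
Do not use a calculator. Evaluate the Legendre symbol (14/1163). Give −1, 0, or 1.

1

Pull out 2: since 1163 ≡ 3 (mod 8), (2/1163) = -1.
Reciprocity: 7 ≡ 3 and 1163 ≡ 3 (mod 4), so (7/1163) = −(1163/7).
Reduce top mod 7: now compute (1/7).
Reached (1/7) = 1. Collecting the sign flips along the way, the symbol is +1.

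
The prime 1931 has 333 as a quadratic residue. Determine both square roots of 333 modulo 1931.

442, 1489

Since 1931 ≡ 3 (mod 4), a square root of 333 is 333^((1931+1)/4) = 333^483 mod 1931.
Repeated squaring: 333^2≡822, 333^4≡1765, 333^8≡522, 333^16≡213, 333^32≡956, 333^64≡573, 333^128≡59, 333^256≡1550 (mod 1931).
333^483 = 333^(256+128+64+32+2+1) ≡ 1489 (mod 1931).
Check: 1489² = 2217121 ≡ 333 (mod 1931). The two roots are 442 and 1489.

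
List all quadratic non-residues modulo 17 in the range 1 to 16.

Square k = 1,…,8 (k and 17−k give the same square):
1²=1, 2²=4, 3²=9, 4²=16, 5²≡8, 6²≡2, 7²≡15, 8²≡13 (mod 17).
The residues are {1, 2, 4, 8, 9, 13, 15, 16}; the non-residues are the remaining 8 nonzero classes.

3, 5, 6, 7, 10, 11, 12, 14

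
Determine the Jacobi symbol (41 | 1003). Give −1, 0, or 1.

-1

Reciprocity: 41 ≡ 1 and 1003 ≡ 3 (mod 4), so (41/1003) = +(1003/41).
Reduce top mod 41: now compute (19/41).
Reciprocity: 19 ≡ 3 and 41 ≡ 1 (mod 4), so (19/41) = +(41/19).
Reduce top mod 19: now compute (3/19).
Reciprocity: 3 ≡ 3 and 19 ≡ 3 (mod 4), so (3/19) = −(19/3).
Reduce top mod 3: now compute (1/3).
Reached (1/3) = 1. Collecting the sign flips along the way, the symbol is -1.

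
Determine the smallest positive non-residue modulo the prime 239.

(2/239) = +1, so 2 is a residue.
(3/239) = +1, so 3 is a residue.
(4/239) = +1, so 4 is a residue.
(5/239) = +1, so 5 is a residue.
(6/239) = +1, so 6 is a residue.
(7/239) = −1, so 7 is the smallest positive non-residue mod 239.

7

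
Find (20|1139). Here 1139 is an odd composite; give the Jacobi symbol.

1

Pull out 2^2: since 1139 ≡ 3 (mod 8), (2/1139) = -1, so (2/1139)^2 = +1.
Reciprocity: 5 ≡ 1 and 1139 ≡ 3 (mod 4), so (5/1139) = +(1139/5).
Reduce top mod 5: now compute (4/5).
Pull out 2^2: since 5 ≡ 5 (mod 8), (2/5) = -1, so (2/5)^2 = +1.
Reached (1/5) = 1. Collecting the sign flips along the way, the symbol is +1.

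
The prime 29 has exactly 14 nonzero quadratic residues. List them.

1 4 5 6 7 9 13 16 20 22 23 24 25 28

Square k = 1,…,14 (k and 29−k give the same square):
1²=1, 2²=4, 3²=9, 4²=16, 5²=25, 6²≡7, 7²≡20, 8²≡6, 9²≡23, 10²≡13, 11²≡5, 12²≡28, 13²≡24, 14²≡22 (mod 29).
So the quadratic residues mod 29 are {1, 4, 5, 6, 7, 9, 13, 16, 20, 22, 23, 24, 25, 28}.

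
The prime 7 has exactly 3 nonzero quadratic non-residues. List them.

Square k = 1,…,3 (k and 7−k give the same square):
1²=1, 2²=4, 3²≡2 (mod 7).
The residues are {1, 2, 4}; the non-residues are the remaining 3 nonzero classes.

3,5,6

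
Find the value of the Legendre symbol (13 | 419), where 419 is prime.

1

Euler's criterion: (13/419) ≡ 13^209 (mod 419).
13^2 ≡ 169 (mod 419)
13^4 ≡ 69 (mod 419)
13^8 ≡ 152 (mod 419)
13^16 ≡ 59 (mod 419)
13^32 ≡ 129 (mod 419)
13^64 ≡ 300 (mod 419)
13^128 ≡ 334 (mod 419)
13^209 = 13^(128+64+16+1) ≡ 1 (mod 419).
Result is 1, so (13/419) = 1.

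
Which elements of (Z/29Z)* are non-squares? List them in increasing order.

2,3,8,10,11,12,14,15,17,18,19,21,26,27

Square k = 1,…,14 (k and 29−k give the same square):
1²=1, 2²=4, 3²=9, 4²=16, 5²=25, 6²≡7, 7²≡20, 8²≡6, 9²≡23, 10²≡13, 11²≡5, 12²≡28, 13²≡24, 14²≡22 (mod 29).
The residues are {1, 4, 5, 6, 7, 9, 13, 16, 20, 22, 23, 24, 25, 28}; the non-residues are the remaining 14 nonzero classes.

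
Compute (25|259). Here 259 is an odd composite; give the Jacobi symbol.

1

Reciprocity: 25 ≡ 1 and 259 ≡ 3 (mod 4), so (25/259) = +(259/25).
Reduce top mod 25: now compute (9/25).
Reciprocity: 9 ≡ 1 and 25 ≡ 1 (mod 4), so (9/25) = +(25/9).
Reduce top mod 9: now compute (7/9).
Reciprocity: 7 ≡ 3 and 9 ≡ 1 (mod 4), so (7/9) = +(9/7).
Reduce top mod 7: now compute (2/7).
Pull out 2: since 7 ≡ 7 (mod 8), (2/7) = +1.
Reached (1/7) = 1. Collecting the sign flips along the way, the symbol is +1.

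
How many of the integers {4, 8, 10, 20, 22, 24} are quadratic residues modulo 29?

(4/29) = +1 → QR.
(8/29) = -1 → non-residue.
(10/29) = -1 → non-residue.
(20/29) = +1 → QR.
(22/29) = +1 → QR.
(24/29) = +1 → QR.
Total quadratic residues among the 6: 4.

4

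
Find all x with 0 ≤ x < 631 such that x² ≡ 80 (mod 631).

245, 386

Since 631 ≡ 3 (mod 4), a square root of 80 is 80^((631+1)/4) = 80^158 mod 631.
Repeated squaring: 80^2≡90, 80^4≡528, 80^8≡513, 80^16≡42, 80^32≡502, 80^64≡235, 80^128≡328 (mod 631).
80^158 = 80^(128+16+8+4+2) ≡ 245 (mod 631).
Check: 245² = 60025 ≡ 80 (mod 631). The two roots are 245 and 386.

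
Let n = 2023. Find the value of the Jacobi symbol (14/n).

0

Pull out 2: since 2023 ≡ 7 (mod 8), (2/2023) = +1.
Reciprocity: 7 ≡ 3 and 2023 ≡ 3 (mod 4), so (7/2023) = −(2023/7).
Reduce top mod 7: now compute (0/7).
Top reduces to 0: gcd > 1, so the symbol is 0.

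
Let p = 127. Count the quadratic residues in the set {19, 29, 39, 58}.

1

(19/127) = +1 → QR.
(29/127) = -1 → non-residue.
(39/127) = -1 → non-residue.
(58/127) = -1 → non-residue.
Total quadratic residues among the 4: 1.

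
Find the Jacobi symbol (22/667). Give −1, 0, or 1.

Pull out 2: since 667 ≡ 3 (mod 8), (2/667) = -1.
Reciprocity: 11 ≡ 3 and 667 ≡ 3 (mod 4), so (11/667) = −(667/11).
Reduce top mod 11: now compute (7/11).
Reciprocity: 7 ≡ 3 and 11 ≡ 3 (mod 4), so (7/11) = −(11/7).
Reduce top mod 7: now compute (4/7).
Pull out 2^2: since 7 ≡ 7 (mod 8), (2/7) = +1, so (2/7)^2 = +1.
Reached (1/7) = 1. Collecting the sign flips along the way, the symbol is -1.

-1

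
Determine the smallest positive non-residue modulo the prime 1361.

(2/1361) = +1, so 2 is a residue.
(3/1361) = −1, so 3 is the smallest positive non-residue mod 1361.

3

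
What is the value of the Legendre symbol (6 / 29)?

Pull out 2: since 29 ≡ 5 (mod 8), (2/29) = -1.
Reciprocity: 3 ≡ 3 and 29 ≡ 1 (mod 4), so (3/29) = +(29/3).
Reduce top mod 3: now compute (2/3).
Pull out 2: since 3 ≡ 3 (mod 8), (2/3) = -1.
Reached (1/3) = 1. Collecting the sign flips along the way, the symbol is +1.

1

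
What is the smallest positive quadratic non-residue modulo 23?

(2/23) = +1, so 2 is a residue.
(3/23) = +1, so 3 is a residue.
(4/23) = +1, so 4 is a residue.
(5/23) = −1, so 5 is the smallest positive non-residue mod 23.

5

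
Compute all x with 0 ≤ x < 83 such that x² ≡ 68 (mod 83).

20, 63

Since 83 ≡ 3 (mod 4), a square root of 68 is 68^((83+1)/4) = 68^21 mod 83.
Repeated squaring: 68^2≡59, 68^4≡78, 68^8≡25, 68^16≡44 (mod 83).
68^21 = 68^(16+4+1) ≡ 63 (mod 83).
Check: 63² = 3969 ≡ 68 (mod 83). The two roots are 20 and 63.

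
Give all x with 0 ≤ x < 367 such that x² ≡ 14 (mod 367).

Since 367 ≡ 3 (mod 4), a square root of 14 is 14^((367+1)/4) = 14^92 mod 367.
Repeated squaring: 14^2≡196, 14^4≡248, 14^8≡215, 14^16≡350, 14^32≡289, 14^64≡212 (mod 367).
14^92 = 14^(64+16+8+4) ≡ 324 (mod 367).
Check: 324² = 104976 ≡ 14 (mod 367). The two roots are 43 and 324.

43, 324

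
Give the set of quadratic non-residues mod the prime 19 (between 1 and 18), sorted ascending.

Square k = 1,…,9 (k and 19−k give the same square):
1²=1, 2²=4, 3²=9, 4²=16, 5²≡6, 6²≡17, 7²≡11, 8²≡7, 9²≡5 (mod 19).
The residues are {1, 4, 5, 6, 7, 9, 11, 16, 17}; the non-residues are the remaining 9 nonzero classes.

2 3 8 10 12 13 14 15 18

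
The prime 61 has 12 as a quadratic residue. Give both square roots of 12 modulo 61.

16, 45

61 ≡ 1 (mod 4), so we find a root by search.
Trying successive values, 16² = 256 ≡ 12 (mod 61). The other root is 61 − 16 = 45.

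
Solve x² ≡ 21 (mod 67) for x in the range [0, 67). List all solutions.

17, 50

Since 67 ≡ 3 (mod 4), a square root of 21 is 21^((67+1)/4) = 21^17 mod 67.
Repeated squaring: 21^2≡39, 21^4≡47, 21^8≡65, 21^16≡4 (mod 67).
21^17 = 21^(16+1) ≡ 17 (mod 67).
Check: 17² = 289 ≡ 21 (mod 67). The two roots are 17 and 50.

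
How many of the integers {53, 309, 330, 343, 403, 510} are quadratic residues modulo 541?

5

(53/541) = +1 → QR.
(309/541) = +1 → QR.
(330/541) = +1 → QR.
(343/541) = +1 → QR.
(403/541) = -1 → non-residue.
(510/541) = +1 → QR.
Total quadratic residues among the 6: 5.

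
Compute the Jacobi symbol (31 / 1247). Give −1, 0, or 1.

Reciprocity: 31 ≡ 3 and 1247 ≡ 3 (mod 4), so (31/1247) = −(1247/31).
Reduce top mod 31: now compute (7/31).
Reciprocity: 7 ≡ 3 and 31 ≡ 3 (mod 4), so (7/31) = −(31/7).
Reduce top mod 7: now compute (3/7).
Reciprocity: 3 ≡ 3 and 7 ≡ 3 (mod 4), so (3/7) = −(7/3).
Reduce top mod 3: now compute (1/3).
Reached (1/3) = 1. Collecting the sign flips along the way, the symbol is -1.

-1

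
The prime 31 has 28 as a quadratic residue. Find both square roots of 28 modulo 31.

11, 20

Since 31 ≡ 3 (mod 4), a square root of 28 is 28^((31+1)/4) = 28^8 mod 31.
Repeated squaring: 28^2≡9, 28^4≡19, 28^8≡20 (mod 31).
28^8 = 28^(8) ≡ 20 (mod 31).
Check: 20² = 400 ≡ 28 (mod 31). The two roots are 11 and 20.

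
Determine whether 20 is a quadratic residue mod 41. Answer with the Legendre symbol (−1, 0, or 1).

1

Euler's criterion: (20/41) ≡ 20^20 (mod 41).
20^2 ≡ 31 (mod 41)
20^4 ≡ 18 (mod 41)
20^8 ≡ 37 (mod 41)
20^16 ≡ 16 (mod 41)
20^20 = 20^(16+4) ≡ 1 (mod 41).
Result is 1, so (20/41) = 1.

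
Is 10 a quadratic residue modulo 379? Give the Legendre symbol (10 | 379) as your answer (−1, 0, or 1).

Pull out 2: since 379 ≡ 3 (mod 8), (2/379) = -1.
Reciprocity: 5 ≡ 1 and 379 ≡ 3 (mod 4), so (5/379) = +(379/5).
Reduce top mod 5: now compute (4/5).
Pull out 2^2: since 5 ≡ 5 (mod 8), (2/5) = -1, so (2/5)^2 = +1.
Reached (1/5) = 1. Collecting the sign flips along the way, the symbol is -1.

-1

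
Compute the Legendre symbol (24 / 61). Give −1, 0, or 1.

-1

Euler's criterion: (24/61) ≡ 24^30 (mod 61).
24^2 ≡ 27 (mod 61)
24^4 ≡ 58 (mod 61)
24^8 ≡ 9 (mod 61)
24^16 ≡ 20 (mod 61)
24^30 = 24^(16+8+4+2) ≡ 60 (mod 61).
Result is 60 ≡ −1, so (24/61) = −1.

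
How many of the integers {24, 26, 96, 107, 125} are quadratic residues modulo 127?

(24/127) = -1 → non-residue.
(26/127) = +1 → QR.
(96/127) = -1 → non-residue.
(107/127) = +1 → QR.
(125/127) = -1 → non-residue.
Total quadratic residues among the 5: 2.

2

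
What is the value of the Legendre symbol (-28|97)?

First reduce: -28 ≡ 69 (mod 97).
Reciprocity: 69 ≡ 1 and 97 ≡ 1 (mod 4), so (69/97) = +(97/69).
Reduce top mod 69: now compute (28/69).
Pull out 2^2: since 69 ≡ 5 (mod 8), (2/69) = -1, so (2/69)^2 = +1.
Reciprocity: 7 ≡ 3 and 69 ≡ 1 (mod 4), so (7/69) = +(69/7).
Reduce top mod 7: now compute (6/7).
Pull out 2: since 7 ≡ 7 (mod 8), (2/7) = +1.
Reciprocity: 3 ≡ 3 and 7 ≡ 3 (mod 4), so (3/7) = −(7/3).
Reduce top mod 3: now compute (1/3).
Reached (1/3) = 1. Collecting the sign flips along the way, the symbol is -1.

-1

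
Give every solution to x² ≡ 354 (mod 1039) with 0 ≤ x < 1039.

368, 671

Since 1039 ≡ 3 (mod 4), a square root of 354 is 354^((1039+1)/4) = 354^260 mod 1039.
Repeated squaring: 354^2≡636, 354^4≡325, 354^8≡686, 354^16≡968, 354^32≡885, 354^64≡858, 354^128≡552, 354^256≡277 (mod 1039).
354^260 = 354^(256+4) ≡ 671 (mod 1039).
Check: 671² = 450241 ≡ 354 (mod 1039). The two roots are 368 and 671.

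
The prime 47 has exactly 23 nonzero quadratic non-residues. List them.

5,10,11,13,15,19,20,22,23,26,29,30,31,33,35,38,39,40,41,43,44,45,46

Square k = 1,…,23 (k and 47−k give the same square):
1²=1, 2²=4, 3²=9, 4²=16, 5²=25, 6²=36, 7²≡2, 8²≡17, 9²≡34, 10²≡6, 11²≡27, 12²≡3, 13²≡28, 14²≡8, 15²≡37, 16²≡21, 17²≡7, 18²≡42, 19²≡32, 20²≡24, 21²≡18, 22²≡14, 23²≡12 (mod 47).
The residues are {1, 2, 3, 4, 6, 7, 8, 9, 12, 14, 16, 17, 18, 21, 24, 25, 27, 28, 32, 34, 36, 37, 42}; the non-residues are the remaining 23 nonzero classes.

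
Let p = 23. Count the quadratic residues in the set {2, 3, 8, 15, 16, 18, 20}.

5

(2/23) = +1 → QR.
(3/23) = +1 → QR.
(8/23) = +1 → QR.
(15/23) = -1 → non-residue.
(16/23) = +1 → QR.
(18/23) = +1 → QR.
(20/23) = -1 → non-residue.
Total quadratic residues among the 7: 5.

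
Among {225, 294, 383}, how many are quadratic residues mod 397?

2

(225/397) = +1 → QR.
(294/397) = -1 → non-residue.
(383/397) = +1 → QR.
Total quadratic residues among the 3: 2.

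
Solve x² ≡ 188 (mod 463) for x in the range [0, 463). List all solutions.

Since 463 ≡ 3 (mod 4), a square root of 188 is 188^((463+1)/4) = 188^116 mod 463.
Repeated squaring: 188^2≡156, 188^4≡260, 188^8≡2, 188^16≡4, 188^32≡16, 188^64≡256 (mod 463).
188^116 = 188^(64+32+16+4) ≡ 240 (mod 463).
Check: 240² = 57600 ≡ 188 (mod 463). The two roots are 223 and 240.

223, 240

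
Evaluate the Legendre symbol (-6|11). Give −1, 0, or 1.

1

First reduce: -6 ≡ 5 (mod 11).
Reciprocity: 5 ≡ 1 and 11 ≡ 3 (mod 4), so (5/11) = +(11/5).
Reduce top mod 5: now compute (1/5).
Reached (1/5) = 1. Collecting the sign flips along the way, the symbol is +1.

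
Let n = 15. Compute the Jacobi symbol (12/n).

0

Pull out 2^2: since 15 ≡ 7 (mod 8), (2/15) = +1, so (2/15)^2 = +1.
Reciprocity: 3 ≡ 3 and 15 ≡ 3 (mod 4), so (3/15) = −(15/3).
Reduce top mod 3: now compute (0/3).
Top reduces to 0: gcd > 1, so the symbol is 0.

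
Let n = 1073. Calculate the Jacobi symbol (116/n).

0

Pull out 2^2: since 1073 ≡ 1 (mod 8), (2/1073) = +1, so (2/1073)^2 = +1.
Reciprocity: 29 ≡ 1 and 1073 ≡ 1 (mod 4), so (29/1073) = +(1073/29).
Reduce top mod 29: now compute (0/29).
Top reduces to 0: gcd > 1, so the symbol is 0.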